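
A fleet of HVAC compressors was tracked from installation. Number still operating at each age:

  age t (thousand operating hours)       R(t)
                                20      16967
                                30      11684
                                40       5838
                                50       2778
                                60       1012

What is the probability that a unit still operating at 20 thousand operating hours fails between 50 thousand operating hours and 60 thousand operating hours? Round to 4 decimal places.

This is the probability of reaching 50 but not 60, conditional on being operational at 20: (R(50) − R(60)) / R(20).
= (2778 − 1012) / 16967 = 1766 / 16967 = 0.104084.

0.1041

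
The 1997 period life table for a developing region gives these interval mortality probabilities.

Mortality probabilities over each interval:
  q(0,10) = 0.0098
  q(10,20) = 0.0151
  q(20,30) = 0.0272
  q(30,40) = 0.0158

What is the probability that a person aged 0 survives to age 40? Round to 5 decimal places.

0.93373

Survival from 0 to 40 is the product of surviving each interval: (1 − 0.0098) × (1 − 0.0151) × (1 − 0.0272) × (1 − 0.0158).
= 0.9902 × 0.9849 × 0.9728 × 0.9842 = 0.933731.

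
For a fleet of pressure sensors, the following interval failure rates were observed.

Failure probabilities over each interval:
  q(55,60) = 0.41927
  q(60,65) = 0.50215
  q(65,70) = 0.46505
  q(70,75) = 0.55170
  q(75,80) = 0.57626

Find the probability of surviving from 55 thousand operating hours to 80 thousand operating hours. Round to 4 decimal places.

0.0294

P(survive 55→80) = (1 − 0.41927) × (1 − 0.50215) × (1 − 0.46505) × (1 − 0.55170) × (1 − 0.57626).
= 0.58073 × 0.49785 × 0.53495 × 0.44830 × 0.42374 = 0.029380.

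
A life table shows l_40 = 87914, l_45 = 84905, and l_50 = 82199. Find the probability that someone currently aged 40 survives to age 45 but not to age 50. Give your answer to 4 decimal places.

0.0308

We want 5|5q40 = (l_45 − l_50)/l_40.
This is the probability of reaching 45 but not 50, conditional on being alive at 40: (l_45 − l_50) / l_40.
= (84905 − 82199) / 87914 = 2706 / 87914 = 0.030780.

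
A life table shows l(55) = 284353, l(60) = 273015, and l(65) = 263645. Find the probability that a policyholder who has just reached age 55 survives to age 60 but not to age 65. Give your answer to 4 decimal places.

0.0330

This is the probability of reaching 60 but not 65, conditional on being alive at 55: (l(60) − l(65)) / l(55).
= (273015 − 263645) / 284353 = 9370 / 284353 = 0.032952.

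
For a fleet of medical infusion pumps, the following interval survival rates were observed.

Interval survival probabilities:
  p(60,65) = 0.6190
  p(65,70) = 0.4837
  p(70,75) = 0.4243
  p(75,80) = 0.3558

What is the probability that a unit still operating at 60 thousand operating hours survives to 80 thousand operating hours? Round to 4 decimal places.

Survival from 60 to 80 is the product of surviving each interval: 0.6190 × 0.4837 × 0.4243 × 0.3558.
= 0.045201.

0.0452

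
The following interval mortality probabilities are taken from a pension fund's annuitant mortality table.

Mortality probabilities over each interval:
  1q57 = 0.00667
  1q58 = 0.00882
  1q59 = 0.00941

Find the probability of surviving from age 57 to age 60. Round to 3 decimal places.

0.975

Chaining the interval survival probabilities: (1 − 0.00667) × (1 − 0.00882) × (1 − 0.00941).
= 0.99333 × 0.99118 × 0.99059 = 0.975304.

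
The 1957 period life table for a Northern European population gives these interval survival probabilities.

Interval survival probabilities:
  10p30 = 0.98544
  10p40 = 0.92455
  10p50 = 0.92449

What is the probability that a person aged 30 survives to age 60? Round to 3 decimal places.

0.842

30p30 = 0.98544 × 0.92455 × 0.92449.
= 0.842292.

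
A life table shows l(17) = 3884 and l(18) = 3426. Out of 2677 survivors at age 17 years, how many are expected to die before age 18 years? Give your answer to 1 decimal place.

The relevant probability is 1 − 3426/3884 = 0.117920.
Expected number = 2677 × 0.117920 = 315.7.

315.7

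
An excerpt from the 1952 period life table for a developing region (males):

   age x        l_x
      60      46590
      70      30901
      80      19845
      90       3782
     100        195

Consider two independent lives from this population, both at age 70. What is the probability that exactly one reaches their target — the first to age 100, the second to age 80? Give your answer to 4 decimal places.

0.6404

p₁ = l_100/l_70 = 195/30901 = 0.006310; p₂ = l_80/l_70 = 19845/30901 = 0.642212.
P(exactly one) = p₁(1−p₂) + (1−p₁)p₂ = 0.002258 + 0.638160 = 0.640417.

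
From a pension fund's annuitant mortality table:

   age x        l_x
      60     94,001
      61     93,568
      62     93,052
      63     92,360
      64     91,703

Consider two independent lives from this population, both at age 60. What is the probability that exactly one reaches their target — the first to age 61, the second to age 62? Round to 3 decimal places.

p₁ = l_61/l_60 = 93,568/94,001 = 0.995394; p₂ = l_62/l_60 = 93,052/94,001 = 0.989904.
P(exactly one) = p₁(1−p₂) + (1−p₁)p₂ = 0.010049 + 0.004559 = 0.014609.

0.015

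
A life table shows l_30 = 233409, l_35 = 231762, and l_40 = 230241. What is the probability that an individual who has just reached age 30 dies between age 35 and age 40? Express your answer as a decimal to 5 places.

0.00652

This is the probability of reaching 35 but not 40, conditional on being alive at 30: (l_35 − l_40) / l_30.
= (231762 − 230241) / 233409 = 1521 / 233409 = 0.006516.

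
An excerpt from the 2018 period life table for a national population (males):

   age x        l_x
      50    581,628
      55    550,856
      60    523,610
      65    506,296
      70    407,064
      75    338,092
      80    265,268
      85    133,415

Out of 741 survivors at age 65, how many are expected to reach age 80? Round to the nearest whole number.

388

The relevant probability is 265,268/506,296 = 0.523939.
Expected number = 741 × 0.523939 = 388.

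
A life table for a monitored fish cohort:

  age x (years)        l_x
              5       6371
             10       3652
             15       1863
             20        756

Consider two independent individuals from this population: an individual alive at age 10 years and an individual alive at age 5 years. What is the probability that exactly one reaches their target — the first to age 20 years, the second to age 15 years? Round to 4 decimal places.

0.3784

p₁ = l_20/l_10 = 756/3652 = 0.207010; p₂ = l_15/l_5 = 1863/6371 = 0.292419.
P(exactly one) = p₁(1−p₂) + (1−p₁)p₂ = 0.146476 + 0.231885 = 0.378362.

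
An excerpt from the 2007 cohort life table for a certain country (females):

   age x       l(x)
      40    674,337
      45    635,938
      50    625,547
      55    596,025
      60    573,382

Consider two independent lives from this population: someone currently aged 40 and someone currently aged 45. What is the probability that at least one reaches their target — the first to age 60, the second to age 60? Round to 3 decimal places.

p₁ = l(60)/l(40) = 573,382/674,337 = 0.850290; p₂ = l(60)/l(45) = 573,382/635,938 = 0.901632.
P(at least one) = 1 − (1−p₁)(1−p₂) = 1 − 0.149710 × 0.098368 = 0.985273.

0.985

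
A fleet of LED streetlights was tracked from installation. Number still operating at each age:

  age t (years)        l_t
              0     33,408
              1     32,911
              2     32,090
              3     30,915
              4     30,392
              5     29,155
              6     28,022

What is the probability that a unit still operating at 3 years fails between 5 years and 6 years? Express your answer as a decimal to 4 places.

0.0366

This is the probability of reaching 5 but not 6, conditional on being operational at 3: (l_5 − l_6) / l_3.
= (29,155 − 28,022) / 30,915 = 1,133 / 30,915 = 0.036649.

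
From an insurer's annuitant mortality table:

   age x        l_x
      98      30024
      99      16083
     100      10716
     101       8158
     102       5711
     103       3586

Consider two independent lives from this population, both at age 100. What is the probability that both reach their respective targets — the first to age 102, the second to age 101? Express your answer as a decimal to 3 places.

0.406

p₁ = l_102/l_100 = 5711/10716 = 0.532941; p₂ = l_101/l_100 = 8158/10716 = 0.761292.
P(both) = p₁ × p₂ = 0.532941 × 0.761292 = 0.405724.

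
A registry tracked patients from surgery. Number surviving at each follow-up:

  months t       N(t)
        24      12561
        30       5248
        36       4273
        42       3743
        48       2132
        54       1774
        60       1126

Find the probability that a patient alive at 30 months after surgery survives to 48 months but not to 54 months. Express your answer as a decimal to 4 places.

0.0682

This is the probability of reaching 48 but not 54, conditional on being alive at 30: (N(48) − N(54)) / N(30).
= (2132 − 1774) / 5248 = 358 / 5248 = 0.068216.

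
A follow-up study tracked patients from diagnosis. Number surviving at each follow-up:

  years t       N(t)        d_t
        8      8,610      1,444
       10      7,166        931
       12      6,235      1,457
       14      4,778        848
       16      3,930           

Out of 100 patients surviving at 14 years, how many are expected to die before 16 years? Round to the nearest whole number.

18

The relevant probability is 1 − 3,930/4,778 = 0.177480.
Expected number = 100 × 0.177480 = 18.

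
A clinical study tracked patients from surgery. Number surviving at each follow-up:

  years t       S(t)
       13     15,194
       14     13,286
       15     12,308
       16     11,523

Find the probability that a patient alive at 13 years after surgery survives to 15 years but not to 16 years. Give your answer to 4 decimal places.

0.0517

This is the probability of reaching 15 but not 16, conditional on being alive at 13: (S(15) − S(16)) / S(13).
= (12,308 − 11,523) / 15,194 = 785 / 15,194 = 0.051665.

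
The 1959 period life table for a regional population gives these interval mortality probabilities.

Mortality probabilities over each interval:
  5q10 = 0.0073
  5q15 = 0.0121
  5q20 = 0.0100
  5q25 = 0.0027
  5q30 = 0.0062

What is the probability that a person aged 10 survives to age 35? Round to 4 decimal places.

25p10 = (1 − 0.0073) × (1 − 0.0121) × (1 − 0.0100) × (1 − 0.0027) × (1 − 0.0062).
= 0.9927 × 0.9879 × 0.9900 × 0.9973 × 0.9938 = 0.962257.

0.9623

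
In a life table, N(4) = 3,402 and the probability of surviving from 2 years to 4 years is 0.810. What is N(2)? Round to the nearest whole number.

4200

N(2) = N(4) / p = 3,402 / 0.810 = 4200.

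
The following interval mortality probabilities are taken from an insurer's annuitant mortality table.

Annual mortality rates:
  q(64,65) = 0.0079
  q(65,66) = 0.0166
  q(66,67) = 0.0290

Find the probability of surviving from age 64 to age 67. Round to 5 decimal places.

The overall survival probability is (1 − 0.0079) × (1 − 0.0166) × (1 − 0.0290).
= 0.9921 × 0.9834 × 0.9710 = 0.947338.

0.94734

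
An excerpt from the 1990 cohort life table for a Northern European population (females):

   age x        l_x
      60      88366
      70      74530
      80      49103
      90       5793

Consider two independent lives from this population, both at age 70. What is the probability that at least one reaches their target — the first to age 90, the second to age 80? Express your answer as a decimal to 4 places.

p₁ = l_90/l_70 = 5793/74530 = 0.077727; p₂ = l_80/l_70 = 49103/74530 = 0.658835.
P(at least one) = 1 − (1−p₁)(1−p₂) = 1 − 0.922273 × 0.341165 = 0.685353.

0.6854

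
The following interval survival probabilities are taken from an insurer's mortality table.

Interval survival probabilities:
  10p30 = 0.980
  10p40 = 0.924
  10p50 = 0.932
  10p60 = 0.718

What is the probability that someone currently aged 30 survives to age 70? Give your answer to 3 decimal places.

0.606

The overall survival probability is 0.980 × 0.924 × 0.932 × 0.718.
= 0.605952.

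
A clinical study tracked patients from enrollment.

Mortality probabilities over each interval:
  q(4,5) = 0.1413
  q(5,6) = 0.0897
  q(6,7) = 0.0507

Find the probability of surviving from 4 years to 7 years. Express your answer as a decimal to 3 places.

0.742

P(survive 4→7) = (1 − 0.1413) × (1 − 0.0897) × (1 − 0.0507).
= 0.8587 × 0.9103 × 0.9493 = 0.742044.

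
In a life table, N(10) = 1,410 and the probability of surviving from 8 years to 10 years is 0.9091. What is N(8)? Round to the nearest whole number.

1551

N(8) = N(10) / p = 1,410 / 0.9091 = 1551.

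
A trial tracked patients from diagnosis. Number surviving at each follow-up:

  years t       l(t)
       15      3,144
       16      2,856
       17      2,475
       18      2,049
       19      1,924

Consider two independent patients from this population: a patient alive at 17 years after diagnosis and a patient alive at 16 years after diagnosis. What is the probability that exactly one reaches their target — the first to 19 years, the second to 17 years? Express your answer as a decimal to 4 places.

0.2966

p₁ = l(19)/l(17) = 1,924/2,475 = 0.777374; p₂ = l(17)/l(16) = 2,475/2,856 = 0.866597.
P(exactly one) = p₁(1−p₂) + (1−p₁)p₂ = 0.103704 + 0.192927 = 0.296631.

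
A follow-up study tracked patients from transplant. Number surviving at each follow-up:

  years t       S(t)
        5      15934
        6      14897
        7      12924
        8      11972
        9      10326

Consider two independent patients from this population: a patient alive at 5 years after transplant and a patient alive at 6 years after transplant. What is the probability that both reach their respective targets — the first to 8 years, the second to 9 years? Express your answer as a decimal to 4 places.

p₁ = S(8)/S(5) = 11972/15934 = 0.751349; p₂ = S(9)/S(6) = 10326/14897 = 0.693160.
P(both) = p₁ × p₂ = 0.751349 × 0.693160 = 0.520805.

0.5208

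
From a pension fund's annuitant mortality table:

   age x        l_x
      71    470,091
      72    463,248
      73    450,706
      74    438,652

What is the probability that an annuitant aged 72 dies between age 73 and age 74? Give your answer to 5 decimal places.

0.02602

This is the probability of reaching 73 but not 74, conditional on being alive at 72: (l_73 − l_74) / l_72.
= (450,706 − 438,652) / 463,248 = 12,054 / 463,248 = 0.026021.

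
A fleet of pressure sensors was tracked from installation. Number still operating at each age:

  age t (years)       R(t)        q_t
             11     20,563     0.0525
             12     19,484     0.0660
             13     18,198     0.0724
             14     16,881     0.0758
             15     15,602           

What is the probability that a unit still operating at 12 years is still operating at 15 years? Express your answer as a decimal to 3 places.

The conditional survival probability is R(15)/R(12) = 15,602/19,484 = 0.800760.

0.801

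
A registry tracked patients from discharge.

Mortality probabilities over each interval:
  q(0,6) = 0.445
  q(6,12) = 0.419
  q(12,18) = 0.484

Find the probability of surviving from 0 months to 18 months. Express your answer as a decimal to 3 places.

0.166

The overall survival probability is (1 − 0.445) × (1 − 0.419) × (1 − 0.484).
= 0.555 × 0.581 × 0.516 = 0.166387.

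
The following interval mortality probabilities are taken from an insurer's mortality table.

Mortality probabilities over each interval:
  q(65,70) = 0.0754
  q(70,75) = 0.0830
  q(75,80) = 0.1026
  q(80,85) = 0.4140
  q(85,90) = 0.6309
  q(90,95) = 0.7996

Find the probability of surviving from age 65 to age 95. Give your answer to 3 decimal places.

Survival from 65 to 95 is the product of surviving each interval: (1 − 0.0754) × (1 − 0.0830) × (1 − 0.1026) × (1 − 0.4140) × (1 − 0.6309) × (1 − 0.7996).
= 0.9246 × 0.9170 × 0.8974 × 0.5860 × 0.3691 × 0.2004 = 0.032980.

0.033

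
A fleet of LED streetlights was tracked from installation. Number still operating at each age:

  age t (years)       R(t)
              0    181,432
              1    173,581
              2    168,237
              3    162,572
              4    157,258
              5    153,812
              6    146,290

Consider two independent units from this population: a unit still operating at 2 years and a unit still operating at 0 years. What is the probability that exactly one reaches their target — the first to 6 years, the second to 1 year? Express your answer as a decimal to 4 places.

p₁ = R(6)/R(2) = 146,290/168,237 = 0.869547; p₂ = R(1)/R(0) = 173,581/181,432 = 0.956728.
P(exactly one) = p₁(1−p₂) + (1−p₁)p₂ = 0.037627 + 0.124808 = 0.162435.

0.1624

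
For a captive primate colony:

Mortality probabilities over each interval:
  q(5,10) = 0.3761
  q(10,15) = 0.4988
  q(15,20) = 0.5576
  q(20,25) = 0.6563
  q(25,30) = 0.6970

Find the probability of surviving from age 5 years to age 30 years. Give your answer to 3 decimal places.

0.014

Chaining the interval survival probabilities: (1 − 0.3761) × (1 − 0.4988) × (1 − 0.5576) × (1 − 0.6563) × (1 − 0.6970).
= 0.6239 × 0.5012 × 0.4424 × 0.3437 × 0.3030 = 0.014407.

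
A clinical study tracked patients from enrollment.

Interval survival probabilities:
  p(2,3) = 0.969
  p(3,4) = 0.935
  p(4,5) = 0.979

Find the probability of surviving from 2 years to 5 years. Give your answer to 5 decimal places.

0.88699

The overall survival probability is 0.969 × 0.935 × 0.979.
= 0.886989.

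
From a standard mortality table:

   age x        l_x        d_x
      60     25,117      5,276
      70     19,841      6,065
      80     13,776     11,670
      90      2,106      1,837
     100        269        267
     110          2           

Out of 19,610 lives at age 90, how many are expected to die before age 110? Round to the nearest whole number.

19591

The relevant probability is 1 − 2/2,106 = 0.999050.
Expected number = 19,610 × 0.999050 = 19591.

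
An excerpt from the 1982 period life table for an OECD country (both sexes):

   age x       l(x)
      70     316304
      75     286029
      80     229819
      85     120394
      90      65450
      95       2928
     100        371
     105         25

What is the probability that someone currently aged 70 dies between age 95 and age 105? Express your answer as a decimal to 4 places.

0.0092

This is the probability of reaching 95 but not 105, conditional on being alive at 70: (l(95) − l(105)) / l(70).
= (2928 − 25) / 316304 = 2903 / 316304 = 0.009178.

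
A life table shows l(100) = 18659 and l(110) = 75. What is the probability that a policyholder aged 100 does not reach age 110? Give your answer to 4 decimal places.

0.9960

P(die before 110 | alive at 100) = 1 − l(110)/l(100) = 1 − 75/18659 = (18584)/18659 = 0.995980.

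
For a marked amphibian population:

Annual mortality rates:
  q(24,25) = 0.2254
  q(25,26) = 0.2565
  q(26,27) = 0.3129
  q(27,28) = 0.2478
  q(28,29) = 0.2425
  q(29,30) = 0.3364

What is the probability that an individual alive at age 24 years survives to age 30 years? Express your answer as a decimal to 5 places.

0.14962

Chaining the interval survival probabilities: (1 − 0.2254) × (1 − 0.2565) × (1 − 0.3129) × (1 − 0.2478) × (1 − 0.2425) × (1 − 0.3364).
= 0.7746 × 0.7435 × 0.6871 × 0.7522 × 0.7575 × 0.6636 = 0.149624.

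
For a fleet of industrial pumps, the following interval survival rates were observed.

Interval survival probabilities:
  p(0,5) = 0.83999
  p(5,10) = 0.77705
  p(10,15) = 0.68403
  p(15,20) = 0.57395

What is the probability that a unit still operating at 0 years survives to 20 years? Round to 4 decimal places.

The overall survival probability is 0.83999 × 0.77705 × 0.68403 × 0.57395.
= 0.256255.

0.2563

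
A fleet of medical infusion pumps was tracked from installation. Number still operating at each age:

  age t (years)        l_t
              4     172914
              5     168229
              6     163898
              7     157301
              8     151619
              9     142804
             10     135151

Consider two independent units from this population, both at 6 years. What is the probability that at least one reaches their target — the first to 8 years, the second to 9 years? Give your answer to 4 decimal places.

p₁ = l_8/l_6 = 151619/163898 = 0.925081; p₂ = l_9/l_6 = 142804/163898 = 0.871298.
P(at least one) = 1 − (1−p₁)(1−p₂) = 1 − 0.074919 × 0.128702 = 0.990358.

0.9904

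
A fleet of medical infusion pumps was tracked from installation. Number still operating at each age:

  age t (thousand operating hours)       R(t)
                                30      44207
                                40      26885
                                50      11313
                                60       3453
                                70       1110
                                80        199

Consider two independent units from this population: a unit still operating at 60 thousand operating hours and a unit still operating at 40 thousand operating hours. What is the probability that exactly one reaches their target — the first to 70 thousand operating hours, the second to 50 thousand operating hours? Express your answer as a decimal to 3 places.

0.472

p₁ = R(70)/R(60) = 1110/3453 = 0.321460; p₂ = R(50)/R(40) = 11313/26885 = 0.420792.
P(exactly one) = p₁(1−p₂) + (1−p₁)p₂ = 0.186192 + 0.285524 = 0.471716.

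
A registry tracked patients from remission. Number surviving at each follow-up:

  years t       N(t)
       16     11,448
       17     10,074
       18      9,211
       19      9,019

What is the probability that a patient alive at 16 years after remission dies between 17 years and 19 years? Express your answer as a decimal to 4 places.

0.0922

This is the probability of reaching 17 but not 19, conditional on being alive at 16: (N(17) − N(19)) / N(16).
= (10,074 − 9,019) / 11,448 = 1,055 / 11,448 = 0.092156.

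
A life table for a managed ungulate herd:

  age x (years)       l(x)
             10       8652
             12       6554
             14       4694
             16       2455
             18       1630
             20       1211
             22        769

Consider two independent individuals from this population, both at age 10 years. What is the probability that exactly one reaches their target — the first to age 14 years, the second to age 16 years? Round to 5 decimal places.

0.51840

p₁ = l(14)/l(10) = 4694/8652 = 0.542534; p₂ = l(16)/l(10) = 2455/8652 = 0.283749.
P(exactly one) = p₁(1−p₂) + (1−p₁)p₂ = 0.388591 + 0.129806 = 0.518396.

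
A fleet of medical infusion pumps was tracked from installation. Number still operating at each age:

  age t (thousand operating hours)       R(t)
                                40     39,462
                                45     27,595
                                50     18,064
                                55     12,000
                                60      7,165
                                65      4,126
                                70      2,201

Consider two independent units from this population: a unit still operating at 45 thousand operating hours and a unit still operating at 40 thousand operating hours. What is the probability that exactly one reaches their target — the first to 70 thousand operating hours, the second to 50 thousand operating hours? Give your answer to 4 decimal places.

p₁ = R(70)/R(45) = 2,201/27,595 = 0.079761; p₂ = R(50)/R(40) = 18,064/39,462 = 0.457757.
P(exactly one) = p₁(1−p₂) + (1−p₁)p₂ = 0.043250 + 0.421246 = 0.464496.

0.4645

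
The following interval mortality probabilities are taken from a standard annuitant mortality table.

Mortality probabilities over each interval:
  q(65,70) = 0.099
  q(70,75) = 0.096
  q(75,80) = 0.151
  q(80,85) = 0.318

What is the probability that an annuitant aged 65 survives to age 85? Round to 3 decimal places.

Survival from 65 to 85 is the product of surviving each interval: (1 − 0.099) × (1 − 0.096) × (1 − 0.151) × (1 − 0.318).
= 0.901 × 0.904 × 0.849 × 0.682 = 0.471612.

0.472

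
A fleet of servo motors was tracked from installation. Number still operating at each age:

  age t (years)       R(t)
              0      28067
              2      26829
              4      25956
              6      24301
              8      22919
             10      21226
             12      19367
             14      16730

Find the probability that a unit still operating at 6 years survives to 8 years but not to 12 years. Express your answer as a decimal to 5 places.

This is the probability of reaching 8 but not 12, conditional on being operational at 6: (R(8) − R(12)) / R(6).
= (22919 − 19367) / 24301 = 3552 / 24301 = 0.146167.

0.14617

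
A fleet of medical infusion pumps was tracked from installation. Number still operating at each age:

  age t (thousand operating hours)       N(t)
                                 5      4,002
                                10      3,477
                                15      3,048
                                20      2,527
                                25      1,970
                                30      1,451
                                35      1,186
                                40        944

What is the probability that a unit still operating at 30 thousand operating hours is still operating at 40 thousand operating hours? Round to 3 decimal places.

0.651

The conditional survival probability is N(40)/N(30) = 944/1,451 = 0.650586.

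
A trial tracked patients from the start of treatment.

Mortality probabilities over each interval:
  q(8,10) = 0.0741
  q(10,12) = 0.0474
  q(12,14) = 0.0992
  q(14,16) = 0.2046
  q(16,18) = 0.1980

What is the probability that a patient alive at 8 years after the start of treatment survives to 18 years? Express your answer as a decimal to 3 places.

Chaining the interval survival probabilities: (1 − 0.0741) × (1 − 0.0474) × (1 − 0.0992) × (1 − 0.2046) × (1 − 0.1980).
= 0.9259 × 0.9526 × 0.9008 × 0.7954 × 0.8020 = 0.506831.

0.507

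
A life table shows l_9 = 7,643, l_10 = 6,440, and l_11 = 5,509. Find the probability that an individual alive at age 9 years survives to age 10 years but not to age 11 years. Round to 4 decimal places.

This is the probability of reaching 10 but not 11, conditional on being alive at 9: (l_10 − l_11) / l_9.
= (6,440 − 5,509) / 7,643 = 931 / 7,643 = 0.121811.

0.1218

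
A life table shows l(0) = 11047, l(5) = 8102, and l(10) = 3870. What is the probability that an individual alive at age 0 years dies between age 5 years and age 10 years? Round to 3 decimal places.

0.383

This is the probability of reaching 5 but not 10, conditional on being alive at 0: (l(5) − l(10)) / l(0).
= (8102 − 3870) / 11047 = 4232 / 11047 = 0.383090.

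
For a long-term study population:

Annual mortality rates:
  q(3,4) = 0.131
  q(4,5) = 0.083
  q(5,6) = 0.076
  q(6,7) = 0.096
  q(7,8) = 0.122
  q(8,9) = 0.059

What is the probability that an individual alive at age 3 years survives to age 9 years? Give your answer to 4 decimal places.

P(survive 3→9) = (1 − 0.131) × (1 − 0.083) × (1 − 0.076) × (1 − 0.096) × (1 − 0.122) × (1 − 0.059).
= 0.869 × 0.917 × 0.924 × 0.904 × 0.878 × 0.941 = 0.549938.

0.5499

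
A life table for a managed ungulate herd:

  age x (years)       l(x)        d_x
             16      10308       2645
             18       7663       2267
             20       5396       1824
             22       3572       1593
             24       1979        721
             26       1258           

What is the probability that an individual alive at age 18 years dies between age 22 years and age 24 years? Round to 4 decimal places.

This is the probability of reaching 22 but not 24, conditional on being alive at 18: (l(22) − l(24)) / l(18).
= (3572 − 1979) / 7663 = 1593 / 7663 = 0.207882.

0.2079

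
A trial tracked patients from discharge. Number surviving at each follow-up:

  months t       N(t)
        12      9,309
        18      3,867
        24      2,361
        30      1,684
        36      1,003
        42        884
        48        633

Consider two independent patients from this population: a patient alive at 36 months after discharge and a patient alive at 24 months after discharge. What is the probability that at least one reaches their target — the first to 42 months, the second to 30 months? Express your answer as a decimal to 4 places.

0.9660

p₁ = N(42)/N(36) = 884/1,003 = 0.881356; p₂ = N(30)/N(24) = 1,684/2,361 = 0.713257.
P(at least one) = 1 − (1−p₁)(1−p₂) = 1 − 0.118644 × 0.286743 = 0.965980.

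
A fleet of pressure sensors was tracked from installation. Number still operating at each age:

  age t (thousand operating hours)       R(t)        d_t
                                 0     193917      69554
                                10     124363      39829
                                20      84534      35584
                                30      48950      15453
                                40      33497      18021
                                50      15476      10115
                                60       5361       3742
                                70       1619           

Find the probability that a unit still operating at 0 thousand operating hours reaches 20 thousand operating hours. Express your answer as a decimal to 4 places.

0.4359

The conditional survival probability is R(20)/R(0) = 84534/193917 = 0.435929.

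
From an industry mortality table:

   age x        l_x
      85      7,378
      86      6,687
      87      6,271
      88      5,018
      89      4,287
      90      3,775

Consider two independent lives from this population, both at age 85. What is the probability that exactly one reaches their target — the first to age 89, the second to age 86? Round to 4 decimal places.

p₁ = l_89/l_85 = 4,287/7,378 = 0.581052; p₂ = l_86/l_85 = 6,687/7,378 = 0.906343.
P(exactly one) = p₁(1−p₂) + (1−p₁)p₂ = 0.054420 + 0.379711 = 0.434130.

0.4341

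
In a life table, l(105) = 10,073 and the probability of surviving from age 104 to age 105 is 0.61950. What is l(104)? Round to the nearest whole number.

16260

l(104) = l(105) / p = 10,073 / 0.61950 = 16260.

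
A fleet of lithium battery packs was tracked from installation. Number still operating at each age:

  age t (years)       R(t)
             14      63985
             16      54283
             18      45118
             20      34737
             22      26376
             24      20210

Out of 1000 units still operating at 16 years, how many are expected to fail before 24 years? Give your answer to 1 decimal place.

The relevant probability is 1 − 20210/54283 = 0.627692.
Expected number = 1000 × 0.627692 = 627.7.

627.7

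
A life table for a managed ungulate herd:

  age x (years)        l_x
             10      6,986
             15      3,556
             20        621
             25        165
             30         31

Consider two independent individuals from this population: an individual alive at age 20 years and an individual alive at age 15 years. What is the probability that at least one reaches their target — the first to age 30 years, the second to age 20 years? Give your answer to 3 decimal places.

p₁ = l_30/l_20 = 31/621 = 0.049919; p₂ = l_20/l_15 = 621/3,556 = 0.174634.
P(at least one) = 1 − (1−p₁)(1−p₂) = 1 − 0.950081 × 0.825366 = 0.215835.

0.216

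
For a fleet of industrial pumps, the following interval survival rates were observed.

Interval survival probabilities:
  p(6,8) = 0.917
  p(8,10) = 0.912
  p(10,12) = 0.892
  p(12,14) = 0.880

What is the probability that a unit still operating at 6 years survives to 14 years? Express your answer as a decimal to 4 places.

Survival from 6 to 14 is the product of surviving each interval: 0.917 × 0.912 × 0.892 × 0.880.
= 0.656465.

0.6565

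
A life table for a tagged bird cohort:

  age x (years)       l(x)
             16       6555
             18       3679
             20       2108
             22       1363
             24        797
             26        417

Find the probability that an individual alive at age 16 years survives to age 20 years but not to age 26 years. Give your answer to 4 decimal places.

0.2580

This is the probability of reaching 20 but not 26, conditional on being alive at 16: (l(20) − l(26)) / l(16).
= (2108 − 417) / 6555 = 1691 / 6555 = 0.257971.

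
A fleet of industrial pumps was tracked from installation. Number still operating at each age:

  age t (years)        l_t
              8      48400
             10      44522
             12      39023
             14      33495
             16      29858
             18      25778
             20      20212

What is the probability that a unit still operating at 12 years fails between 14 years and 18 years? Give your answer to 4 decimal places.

0.1978

This is the probability of reaching 14 but not 18, conditional on being operational at 12: (l_14 − l_18) / l_12.
= (33495 − 25778) / 39023 = 7717 / 39023 = 0.197755.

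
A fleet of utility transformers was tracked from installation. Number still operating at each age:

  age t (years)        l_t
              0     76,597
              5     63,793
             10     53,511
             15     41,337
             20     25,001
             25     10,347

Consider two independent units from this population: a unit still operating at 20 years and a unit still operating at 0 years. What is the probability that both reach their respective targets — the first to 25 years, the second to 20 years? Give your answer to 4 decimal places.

0.1351

p₁ = l_25/l_20 = 10,347/25,001 = 0.413863; p₂ = l_20/l_0 = 25,001/76,597 = 0.326397.
P(both) = p₁ × p₂ = 0.413863 × 0.326397 = 0.135084.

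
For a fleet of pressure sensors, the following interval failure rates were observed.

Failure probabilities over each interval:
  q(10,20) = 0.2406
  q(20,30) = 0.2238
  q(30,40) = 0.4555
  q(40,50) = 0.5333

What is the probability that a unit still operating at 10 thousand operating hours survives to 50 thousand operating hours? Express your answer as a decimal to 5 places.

0.14979

Survival from 10 to 50 is the product of surviving each interval: (1 − 0.2406) × (1 − 0.2238) × (1 − 0.4555) × (1 − 0.5333).
= 0.7594 × 0.7762 × 0.5445 × 0.4667 = 0.149789.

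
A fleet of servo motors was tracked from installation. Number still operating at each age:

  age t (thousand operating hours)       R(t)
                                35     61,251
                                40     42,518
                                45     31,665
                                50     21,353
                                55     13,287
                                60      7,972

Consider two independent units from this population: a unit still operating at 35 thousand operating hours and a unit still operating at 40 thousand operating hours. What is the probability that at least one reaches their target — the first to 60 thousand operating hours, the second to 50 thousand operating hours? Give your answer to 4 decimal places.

0.5670

p₁ = R(60)/R(35) = 7,972/61,251 = 0.130153; p₂ = R(50)/R(40) = 21,353/42,518 = 0.502211.
P(at least one) = 1 − (1−p₁)(1−p₂) = 1 − 0.869847 × 0.497789 = 0.567000.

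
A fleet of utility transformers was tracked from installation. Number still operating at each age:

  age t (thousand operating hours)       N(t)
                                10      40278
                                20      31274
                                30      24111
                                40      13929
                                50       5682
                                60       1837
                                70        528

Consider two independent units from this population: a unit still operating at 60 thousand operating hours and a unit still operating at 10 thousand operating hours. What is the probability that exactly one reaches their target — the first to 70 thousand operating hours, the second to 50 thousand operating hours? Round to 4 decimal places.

p₁ = N(70)/N(60) = 528/1837 = 0.287425; p₂ = N(50)/N(10) = 5682/40278 = 0.141070.
P(exactly one) = p₁(1−p₂) + (1−p₁)p₂ = 0.246878 + 0.100523 = 0.347401.

0.3474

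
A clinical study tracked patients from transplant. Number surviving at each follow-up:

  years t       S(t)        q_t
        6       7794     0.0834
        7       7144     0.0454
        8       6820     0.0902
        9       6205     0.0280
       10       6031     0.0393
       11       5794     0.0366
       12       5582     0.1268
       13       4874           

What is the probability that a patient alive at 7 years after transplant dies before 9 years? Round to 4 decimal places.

0.1314

P(die before 9 | alive at 7) = 1 − S(9)/S(7) = 1 − 6205/7144 = (939)/7144 = 0.131439.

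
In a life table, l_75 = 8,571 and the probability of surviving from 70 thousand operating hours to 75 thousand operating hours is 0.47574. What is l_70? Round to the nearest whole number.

18016

l_70 = l_75 / p = 8,571 / 0.47574 = 18016.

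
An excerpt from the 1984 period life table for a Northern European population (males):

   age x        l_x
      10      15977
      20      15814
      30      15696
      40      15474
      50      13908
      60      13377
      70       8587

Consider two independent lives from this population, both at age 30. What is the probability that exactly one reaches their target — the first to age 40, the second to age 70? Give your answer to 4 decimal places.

0.4542

p₁ = l_40/l_30 = 15474/15696 = 0.985856; p₂ = l_70/l_30 = 8587/15696 = 0.547082.
P(exactly one) = p₁(1−p₂) + (1−p₁)p₂ = 0.446512 + 0.007738 = 0.454250.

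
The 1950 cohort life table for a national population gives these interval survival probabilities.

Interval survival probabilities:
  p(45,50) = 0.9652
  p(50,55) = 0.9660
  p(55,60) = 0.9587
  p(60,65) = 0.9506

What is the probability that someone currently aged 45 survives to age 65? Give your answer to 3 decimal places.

Survival from 45 to 65 is the product of surviving each interval: 0.9652 × 0.9660 × 0.9587 × 0.9506.
= 0.849718.

0.850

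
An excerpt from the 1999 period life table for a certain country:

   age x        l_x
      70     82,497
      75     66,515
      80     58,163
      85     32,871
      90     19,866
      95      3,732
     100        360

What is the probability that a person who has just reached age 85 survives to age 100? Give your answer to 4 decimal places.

0.0110

We want 15p85 = l_100/l_85.
The conditional survival probability is l_100/l_85 = 360/32,871 = 0.010952.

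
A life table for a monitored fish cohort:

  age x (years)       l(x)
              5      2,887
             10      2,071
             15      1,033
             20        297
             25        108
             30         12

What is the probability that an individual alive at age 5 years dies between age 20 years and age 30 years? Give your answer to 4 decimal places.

This is the probability of reaching 20 but not 30, conditional on being alive at 5: (l(20) − l(30)) / l(5).
= (297 − 12) / 2,887 = 285 / 2,887 = 0.098718.

0.0987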